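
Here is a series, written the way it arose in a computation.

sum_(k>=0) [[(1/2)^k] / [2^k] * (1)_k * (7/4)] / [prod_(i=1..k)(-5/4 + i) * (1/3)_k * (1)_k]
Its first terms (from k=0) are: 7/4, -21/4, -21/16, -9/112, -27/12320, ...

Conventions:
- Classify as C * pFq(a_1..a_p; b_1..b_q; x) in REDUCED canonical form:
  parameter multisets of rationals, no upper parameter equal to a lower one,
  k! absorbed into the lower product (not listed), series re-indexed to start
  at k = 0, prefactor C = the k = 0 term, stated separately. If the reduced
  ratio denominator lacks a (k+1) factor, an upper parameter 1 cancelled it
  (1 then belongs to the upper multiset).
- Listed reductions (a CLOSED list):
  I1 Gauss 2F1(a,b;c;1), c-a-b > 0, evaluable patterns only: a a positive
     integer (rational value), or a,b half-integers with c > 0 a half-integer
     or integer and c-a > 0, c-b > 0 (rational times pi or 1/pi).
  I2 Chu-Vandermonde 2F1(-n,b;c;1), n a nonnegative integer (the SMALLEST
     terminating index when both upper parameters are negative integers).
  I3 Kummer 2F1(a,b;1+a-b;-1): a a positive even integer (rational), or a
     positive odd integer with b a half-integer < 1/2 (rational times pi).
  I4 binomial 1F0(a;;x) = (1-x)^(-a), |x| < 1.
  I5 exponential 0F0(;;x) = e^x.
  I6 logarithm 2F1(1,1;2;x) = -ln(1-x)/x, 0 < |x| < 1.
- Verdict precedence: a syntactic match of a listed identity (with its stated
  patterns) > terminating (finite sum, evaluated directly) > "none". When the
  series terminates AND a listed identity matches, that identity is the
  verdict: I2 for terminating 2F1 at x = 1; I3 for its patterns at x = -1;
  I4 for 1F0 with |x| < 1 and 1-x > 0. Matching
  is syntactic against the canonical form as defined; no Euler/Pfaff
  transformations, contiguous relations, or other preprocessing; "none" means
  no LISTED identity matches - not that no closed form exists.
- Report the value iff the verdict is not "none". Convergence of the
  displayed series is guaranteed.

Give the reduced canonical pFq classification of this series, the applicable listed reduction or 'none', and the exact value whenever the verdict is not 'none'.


x = 1/4 here; the reduced form reads 1F2, upper {1}, lower {-1/4, 1/3}, C = 7/4. Verdict: none. No listed pattern accepts 1F2(1; -1/4, 1/3; 1/4).

Key observation: t_0 = 7/4 here, and the two k-th powers (C = 7/4) combine into one argument.
Consecutive-term ratio: r(k) = (1/4) * (k+1) / [(k-1/4) (k+1/3) (k+1)] - rational; roots negated = parameters, x = (1/4), C = 7/4.


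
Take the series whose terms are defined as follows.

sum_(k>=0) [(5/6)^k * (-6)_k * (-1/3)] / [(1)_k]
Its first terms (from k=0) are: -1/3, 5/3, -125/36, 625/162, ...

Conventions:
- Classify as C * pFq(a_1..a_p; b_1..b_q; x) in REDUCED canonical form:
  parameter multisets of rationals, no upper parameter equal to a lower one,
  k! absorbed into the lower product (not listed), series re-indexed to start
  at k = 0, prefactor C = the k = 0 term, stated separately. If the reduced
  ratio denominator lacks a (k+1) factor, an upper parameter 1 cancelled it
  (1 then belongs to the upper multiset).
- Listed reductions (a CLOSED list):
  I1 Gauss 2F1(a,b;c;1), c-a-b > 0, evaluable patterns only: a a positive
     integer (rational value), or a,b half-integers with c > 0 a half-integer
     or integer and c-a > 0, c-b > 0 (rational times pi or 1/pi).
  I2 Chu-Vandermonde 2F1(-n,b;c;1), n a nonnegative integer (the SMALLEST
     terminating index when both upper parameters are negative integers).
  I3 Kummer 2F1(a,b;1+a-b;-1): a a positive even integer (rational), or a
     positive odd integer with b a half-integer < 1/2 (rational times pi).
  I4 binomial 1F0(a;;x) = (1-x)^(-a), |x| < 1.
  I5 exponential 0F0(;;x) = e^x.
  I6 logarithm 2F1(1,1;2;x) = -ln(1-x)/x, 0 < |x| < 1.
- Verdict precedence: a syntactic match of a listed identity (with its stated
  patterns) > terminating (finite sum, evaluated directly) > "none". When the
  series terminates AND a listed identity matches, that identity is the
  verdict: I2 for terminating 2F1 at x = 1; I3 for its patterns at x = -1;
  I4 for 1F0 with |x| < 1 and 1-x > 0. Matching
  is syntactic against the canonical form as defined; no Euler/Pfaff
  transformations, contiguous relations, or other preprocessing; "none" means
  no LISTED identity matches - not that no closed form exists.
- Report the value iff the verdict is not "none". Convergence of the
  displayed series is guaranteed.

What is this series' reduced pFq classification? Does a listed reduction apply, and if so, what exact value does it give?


The series (x = 5/6) is 1F0: upper {-6}, lower {-}, prefactor -1/3. Verdict (x = 5/6): the binomial series (I4) applies (the 1F0 binomial series: exponent 6, x = 5/6). Its exact value is -1/139968.

First insight: t_0 = -1/3 here, and (1)_k (C = -1/3, x = 5/6) is k! itself.
Term ratio: r(k) = (5/6) * (k-6) / [(k+1)] - rational; roots negated = parameters, x = (5/6), C = -1/3.


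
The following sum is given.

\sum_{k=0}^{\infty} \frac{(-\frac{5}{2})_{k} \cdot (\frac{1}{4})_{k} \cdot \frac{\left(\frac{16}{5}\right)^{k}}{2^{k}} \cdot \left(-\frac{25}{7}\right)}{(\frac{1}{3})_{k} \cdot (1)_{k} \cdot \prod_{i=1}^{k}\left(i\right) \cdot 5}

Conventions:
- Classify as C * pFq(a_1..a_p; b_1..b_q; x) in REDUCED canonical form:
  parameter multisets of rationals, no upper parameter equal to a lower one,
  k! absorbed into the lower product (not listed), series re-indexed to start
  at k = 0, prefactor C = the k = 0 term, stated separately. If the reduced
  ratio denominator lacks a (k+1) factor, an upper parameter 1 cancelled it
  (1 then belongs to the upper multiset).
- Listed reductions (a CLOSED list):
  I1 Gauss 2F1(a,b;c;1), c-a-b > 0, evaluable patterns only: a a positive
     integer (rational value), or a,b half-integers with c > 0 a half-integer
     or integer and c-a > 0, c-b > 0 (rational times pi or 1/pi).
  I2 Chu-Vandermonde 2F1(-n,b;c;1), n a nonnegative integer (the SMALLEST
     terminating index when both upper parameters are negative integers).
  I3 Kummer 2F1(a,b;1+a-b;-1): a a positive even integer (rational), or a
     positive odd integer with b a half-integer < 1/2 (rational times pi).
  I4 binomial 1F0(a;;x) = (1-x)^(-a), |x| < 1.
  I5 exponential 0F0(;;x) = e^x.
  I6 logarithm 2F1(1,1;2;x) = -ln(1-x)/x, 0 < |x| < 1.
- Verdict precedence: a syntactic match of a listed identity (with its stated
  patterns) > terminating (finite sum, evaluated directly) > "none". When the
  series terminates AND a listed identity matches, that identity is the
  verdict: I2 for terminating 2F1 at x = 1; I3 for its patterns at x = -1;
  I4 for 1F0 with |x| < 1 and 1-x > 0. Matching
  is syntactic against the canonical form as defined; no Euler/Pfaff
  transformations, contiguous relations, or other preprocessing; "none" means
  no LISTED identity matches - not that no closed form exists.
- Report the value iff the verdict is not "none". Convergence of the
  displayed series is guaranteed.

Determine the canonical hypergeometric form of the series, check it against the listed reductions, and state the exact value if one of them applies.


The tell: x = \frac{8}{5} and the constant factors (C = -5/7, x = 8/5) combine into one prefactor.
Term ratio: r(k) = \frac{8}{5} * (k-\frac{5}{2}) (k+\frac{1}{4}) / [(k+\frac{1}{3}) (k+1) (k+1)] - rational; roots negated = parameters, x = \frac{8}{5}, C = -\frac{5}{7}.

Reduced: x = \frac{8}{5}, 2F2, upper = {-\frac{5}{2}, \frac{1}{4}}, lower = {\frac{1}{3}, 1}, C = -\frac{5}{7}. Verdict: none here - no I1-I6 shape fits x = \frac{8}{5} with lower {\frac{1}{3}, 1}.


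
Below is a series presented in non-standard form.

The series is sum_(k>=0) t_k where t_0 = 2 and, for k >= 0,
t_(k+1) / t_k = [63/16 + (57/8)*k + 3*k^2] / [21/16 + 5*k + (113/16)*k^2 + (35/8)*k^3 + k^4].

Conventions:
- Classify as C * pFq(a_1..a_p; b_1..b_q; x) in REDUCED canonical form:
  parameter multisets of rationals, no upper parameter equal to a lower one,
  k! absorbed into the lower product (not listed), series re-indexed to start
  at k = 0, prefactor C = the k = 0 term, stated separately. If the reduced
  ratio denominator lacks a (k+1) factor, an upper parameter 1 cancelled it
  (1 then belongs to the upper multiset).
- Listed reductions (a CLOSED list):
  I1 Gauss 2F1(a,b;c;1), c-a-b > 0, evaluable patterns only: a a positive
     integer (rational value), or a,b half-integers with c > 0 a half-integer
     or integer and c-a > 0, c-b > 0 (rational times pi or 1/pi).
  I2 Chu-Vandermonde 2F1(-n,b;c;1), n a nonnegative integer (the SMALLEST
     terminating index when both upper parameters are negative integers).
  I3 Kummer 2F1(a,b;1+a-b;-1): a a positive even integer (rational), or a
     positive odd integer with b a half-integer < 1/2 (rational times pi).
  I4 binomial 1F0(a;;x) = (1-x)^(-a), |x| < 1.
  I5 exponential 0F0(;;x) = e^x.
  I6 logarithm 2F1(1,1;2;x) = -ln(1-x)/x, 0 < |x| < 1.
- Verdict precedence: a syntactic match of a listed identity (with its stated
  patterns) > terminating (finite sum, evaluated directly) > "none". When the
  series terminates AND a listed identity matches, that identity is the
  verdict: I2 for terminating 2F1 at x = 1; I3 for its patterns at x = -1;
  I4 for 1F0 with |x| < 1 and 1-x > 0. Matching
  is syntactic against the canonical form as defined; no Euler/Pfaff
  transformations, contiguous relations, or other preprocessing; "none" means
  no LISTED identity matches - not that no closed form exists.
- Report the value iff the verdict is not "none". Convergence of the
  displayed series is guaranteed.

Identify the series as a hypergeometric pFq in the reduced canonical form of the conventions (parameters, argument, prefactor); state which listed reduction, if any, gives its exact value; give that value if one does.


Prefactor 2, argument 3: 0F1 with upper {-} over lower {1}. Verdict: none - at argument 3 the multisets {-} ; {1} match no listed identity.

Structural cue: with t_0 = 2, cancel k + 3/2 from the displayed ratio first; then prefactor 2.
Adjacent-term ratio: r(k) = 3 * 1 / [(k+1) (k+1)] ; factor over Q: parameters, x = 3, and C = 2.


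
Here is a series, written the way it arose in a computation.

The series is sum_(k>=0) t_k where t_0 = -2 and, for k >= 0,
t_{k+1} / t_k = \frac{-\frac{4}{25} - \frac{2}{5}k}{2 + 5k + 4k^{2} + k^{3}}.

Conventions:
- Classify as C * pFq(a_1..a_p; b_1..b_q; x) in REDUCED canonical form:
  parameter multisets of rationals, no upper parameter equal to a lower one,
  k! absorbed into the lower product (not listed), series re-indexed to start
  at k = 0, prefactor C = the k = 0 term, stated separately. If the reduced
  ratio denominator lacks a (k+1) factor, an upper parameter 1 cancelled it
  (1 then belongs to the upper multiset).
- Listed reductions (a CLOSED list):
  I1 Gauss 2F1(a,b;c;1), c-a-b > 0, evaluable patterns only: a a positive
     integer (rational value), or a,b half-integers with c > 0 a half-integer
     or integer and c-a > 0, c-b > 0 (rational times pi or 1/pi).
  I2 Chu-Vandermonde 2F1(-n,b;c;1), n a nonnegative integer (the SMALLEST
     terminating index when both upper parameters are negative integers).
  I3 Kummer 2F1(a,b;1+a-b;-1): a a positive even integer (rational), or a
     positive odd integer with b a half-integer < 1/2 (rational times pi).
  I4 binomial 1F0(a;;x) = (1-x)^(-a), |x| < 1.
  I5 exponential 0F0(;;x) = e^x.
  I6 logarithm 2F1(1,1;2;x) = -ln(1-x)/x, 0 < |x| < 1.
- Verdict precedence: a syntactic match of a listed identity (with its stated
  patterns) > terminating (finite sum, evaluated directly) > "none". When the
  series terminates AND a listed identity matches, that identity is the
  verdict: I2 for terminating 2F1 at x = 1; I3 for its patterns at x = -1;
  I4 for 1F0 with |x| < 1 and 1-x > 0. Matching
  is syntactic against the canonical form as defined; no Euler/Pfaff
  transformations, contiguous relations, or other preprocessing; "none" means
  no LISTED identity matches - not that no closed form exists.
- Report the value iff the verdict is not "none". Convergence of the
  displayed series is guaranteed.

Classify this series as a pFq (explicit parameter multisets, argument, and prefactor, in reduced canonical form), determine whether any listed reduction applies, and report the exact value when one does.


x = -\frac{2}{5} here; the reduced form reads 1F2, upper {\frac{2}{5}}, lower {1, 2}, C = -2. Verdict: none - at argument -\frac{2}{5} the multisets {\frac{2}{5}} ; {1, 2} match no listed identity.

The tell: from the first term -2: roots of the ratio polynomials (prefactor -2) are the negated parameters.
Ratio: r(k) = -\frac{2}{5} * (k+\frac{2}{5}) / [(k+1) (k+2) (k+1)] - rational in k. x = -\frac{2}{5}; t_0 = -2; negate the roots.


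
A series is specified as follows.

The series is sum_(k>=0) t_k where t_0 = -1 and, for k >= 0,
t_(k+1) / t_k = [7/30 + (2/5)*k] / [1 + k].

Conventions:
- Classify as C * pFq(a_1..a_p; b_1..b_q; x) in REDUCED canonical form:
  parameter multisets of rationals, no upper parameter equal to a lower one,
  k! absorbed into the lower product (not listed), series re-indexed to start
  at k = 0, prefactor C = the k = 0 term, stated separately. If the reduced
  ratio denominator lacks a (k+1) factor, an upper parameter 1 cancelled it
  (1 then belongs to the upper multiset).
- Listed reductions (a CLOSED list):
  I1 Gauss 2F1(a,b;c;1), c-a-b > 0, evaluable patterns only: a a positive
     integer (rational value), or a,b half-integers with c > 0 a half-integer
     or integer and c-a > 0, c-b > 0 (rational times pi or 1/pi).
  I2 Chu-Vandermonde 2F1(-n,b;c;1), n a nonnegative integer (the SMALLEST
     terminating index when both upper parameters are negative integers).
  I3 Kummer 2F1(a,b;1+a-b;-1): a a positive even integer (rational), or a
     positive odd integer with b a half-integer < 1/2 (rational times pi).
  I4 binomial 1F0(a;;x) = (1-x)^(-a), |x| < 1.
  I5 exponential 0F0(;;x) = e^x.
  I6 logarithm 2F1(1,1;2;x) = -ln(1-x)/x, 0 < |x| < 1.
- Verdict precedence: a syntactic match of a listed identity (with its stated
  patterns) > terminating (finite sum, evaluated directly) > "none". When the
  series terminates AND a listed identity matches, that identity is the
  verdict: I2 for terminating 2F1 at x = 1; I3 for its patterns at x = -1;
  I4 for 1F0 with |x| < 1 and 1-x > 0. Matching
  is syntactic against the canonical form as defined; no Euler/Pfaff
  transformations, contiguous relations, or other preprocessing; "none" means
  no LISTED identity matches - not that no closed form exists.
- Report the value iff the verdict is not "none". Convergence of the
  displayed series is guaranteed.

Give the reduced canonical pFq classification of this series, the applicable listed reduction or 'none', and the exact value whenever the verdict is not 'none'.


Reduced: x = 2/5, 1F0, upper = {7/12}, lower = {-}, C = -1. Verdict: this is binomial (I4) (the 1F0 binomial series: exponent -7/12, x = 2/5). Exact value: (-1) * (3/5)^(-7/12).

Key observation: from the first term -1: factor the ratio over Q (C = -1, x = 2/5): negated roots = parameters.
Term ratio: r(k) = (2/5) * (k+7/12) / [(k+1)] - rational in k. x = (2/5); t_0 = -1; negate the roots.


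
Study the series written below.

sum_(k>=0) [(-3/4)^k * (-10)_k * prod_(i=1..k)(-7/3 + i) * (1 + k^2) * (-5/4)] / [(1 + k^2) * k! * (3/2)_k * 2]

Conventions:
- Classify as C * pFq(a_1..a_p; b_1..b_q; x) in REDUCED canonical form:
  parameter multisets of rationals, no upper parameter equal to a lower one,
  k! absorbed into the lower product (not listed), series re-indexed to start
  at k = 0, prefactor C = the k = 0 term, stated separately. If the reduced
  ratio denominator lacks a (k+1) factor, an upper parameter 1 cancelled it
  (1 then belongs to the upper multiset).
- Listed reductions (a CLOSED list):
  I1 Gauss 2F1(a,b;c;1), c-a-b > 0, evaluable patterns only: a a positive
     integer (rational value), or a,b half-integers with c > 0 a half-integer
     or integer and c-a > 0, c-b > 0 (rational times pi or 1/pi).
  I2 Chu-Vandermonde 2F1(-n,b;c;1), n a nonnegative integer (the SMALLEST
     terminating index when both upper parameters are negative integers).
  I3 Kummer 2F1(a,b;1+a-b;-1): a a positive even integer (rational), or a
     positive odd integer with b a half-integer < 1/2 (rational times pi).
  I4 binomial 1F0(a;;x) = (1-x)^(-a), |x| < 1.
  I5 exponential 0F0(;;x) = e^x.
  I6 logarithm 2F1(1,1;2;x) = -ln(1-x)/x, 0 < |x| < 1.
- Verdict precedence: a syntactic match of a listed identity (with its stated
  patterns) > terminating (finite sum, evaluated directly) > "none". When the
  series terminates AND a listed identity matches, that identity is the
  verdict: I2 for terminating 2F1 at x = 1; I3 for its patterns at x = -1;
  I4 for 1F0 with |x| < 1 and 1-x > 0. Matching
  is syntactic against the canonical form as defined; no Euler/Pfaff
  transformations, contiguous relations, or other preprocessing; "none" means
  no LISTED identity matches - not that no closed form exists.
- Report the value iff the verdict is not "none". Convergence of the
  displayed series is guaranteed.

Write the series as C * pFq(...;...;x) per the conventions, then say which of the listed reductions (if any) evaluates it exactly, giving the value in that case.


This is -5/8 * 2F1(-10, -4/3; 3/2; -3/4) in reduced canonical form. Verdict: terminating - upper -10 stops the sum at k = 10; the 11 terms are added exactly. Hence: 7079935/18486468.

Key observation: x = (-3/4) and the running product (C = -5/8, x = -3/4) telescopes to a rising factorial.
Step ratio: r(k) = (-3/4) * (k-10) (k-4/3) / [(k+3/2) (k+1)] ; factor over Q: parameters, x = (-3/4), and C = -5/8.


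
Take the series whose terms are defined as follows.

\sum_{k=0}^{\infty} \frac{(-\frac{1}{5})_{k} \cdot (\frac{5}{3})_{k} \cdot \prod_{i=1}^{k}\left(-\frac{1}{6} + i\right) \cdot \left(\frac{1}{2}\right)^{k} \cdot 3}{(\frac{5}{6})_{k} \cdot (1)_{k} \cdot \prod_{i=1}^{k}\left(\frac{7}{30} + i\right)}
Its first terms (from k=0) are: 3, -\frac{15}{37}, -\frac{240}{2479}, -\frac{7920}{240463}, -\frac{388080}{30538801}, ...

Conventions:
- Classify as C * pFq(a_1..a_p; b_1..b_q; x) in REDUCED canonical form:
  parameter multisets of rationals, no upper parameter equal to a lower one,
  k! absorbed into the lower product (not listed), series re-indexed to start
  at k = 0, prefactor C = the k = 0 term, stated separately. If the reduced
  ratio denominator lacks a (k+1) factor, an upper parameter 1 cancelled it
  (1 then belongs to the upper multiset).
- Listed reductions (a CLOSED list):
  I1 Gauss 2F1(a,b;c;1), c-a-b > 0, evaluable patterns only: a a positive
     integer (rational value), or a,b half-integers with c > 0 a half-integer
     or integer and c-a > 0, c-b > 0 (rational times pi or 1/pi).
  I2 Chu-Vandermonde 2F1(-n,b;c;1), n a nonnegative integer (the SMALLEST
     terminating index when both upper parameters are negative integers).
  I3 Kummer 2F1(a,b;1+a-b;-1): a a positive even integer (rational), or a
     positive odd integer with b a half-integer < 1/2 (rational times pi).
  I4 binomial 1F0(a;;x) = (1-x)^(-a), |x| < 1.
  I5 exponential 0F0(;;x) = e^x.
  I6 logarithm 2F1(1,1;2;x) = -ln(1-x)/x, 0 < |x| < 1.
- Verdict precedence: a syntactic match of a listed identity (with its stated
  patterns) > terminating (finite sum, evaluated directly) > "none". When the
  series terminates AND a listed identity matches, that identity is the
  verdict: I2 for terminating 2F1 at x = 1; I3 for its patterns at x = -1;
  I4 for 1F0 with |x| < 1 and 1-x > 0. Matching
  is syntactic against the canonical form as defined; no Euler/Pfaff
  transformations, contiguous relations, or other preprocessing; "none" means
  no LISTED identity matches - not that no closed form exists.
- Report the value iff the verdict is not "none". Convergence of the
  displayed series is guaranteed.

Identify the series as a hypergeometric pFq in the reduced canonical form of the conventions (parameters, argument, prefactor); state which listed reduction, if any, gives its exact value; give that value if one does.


x = \frac{1}{2} here; the reduced form reads 2F1, upper {-\frac{1}{5}, \frac{5}{3}}, lower {\frac{37}{30}}, C = 3. Verdict: none (x = \frac{1}{2}): each listed identity misses the multisets {-\frac{1}{5}, \frac{5}{3}} ; {\frac{37}{30}}.

The tell: t_0 = 3 here, and the running product (prefactor 3) telescopes to a rising factorial.
Step ratio: r(k) = \frac{1}{2} * (k-\frac{1}{5}) (k+\frac{5}{3}) / [(k+\frac{37}{30}) (k+1)] - poly over poly, x = \frac{1}{2} from leading terms; C = 3 at k = 0.


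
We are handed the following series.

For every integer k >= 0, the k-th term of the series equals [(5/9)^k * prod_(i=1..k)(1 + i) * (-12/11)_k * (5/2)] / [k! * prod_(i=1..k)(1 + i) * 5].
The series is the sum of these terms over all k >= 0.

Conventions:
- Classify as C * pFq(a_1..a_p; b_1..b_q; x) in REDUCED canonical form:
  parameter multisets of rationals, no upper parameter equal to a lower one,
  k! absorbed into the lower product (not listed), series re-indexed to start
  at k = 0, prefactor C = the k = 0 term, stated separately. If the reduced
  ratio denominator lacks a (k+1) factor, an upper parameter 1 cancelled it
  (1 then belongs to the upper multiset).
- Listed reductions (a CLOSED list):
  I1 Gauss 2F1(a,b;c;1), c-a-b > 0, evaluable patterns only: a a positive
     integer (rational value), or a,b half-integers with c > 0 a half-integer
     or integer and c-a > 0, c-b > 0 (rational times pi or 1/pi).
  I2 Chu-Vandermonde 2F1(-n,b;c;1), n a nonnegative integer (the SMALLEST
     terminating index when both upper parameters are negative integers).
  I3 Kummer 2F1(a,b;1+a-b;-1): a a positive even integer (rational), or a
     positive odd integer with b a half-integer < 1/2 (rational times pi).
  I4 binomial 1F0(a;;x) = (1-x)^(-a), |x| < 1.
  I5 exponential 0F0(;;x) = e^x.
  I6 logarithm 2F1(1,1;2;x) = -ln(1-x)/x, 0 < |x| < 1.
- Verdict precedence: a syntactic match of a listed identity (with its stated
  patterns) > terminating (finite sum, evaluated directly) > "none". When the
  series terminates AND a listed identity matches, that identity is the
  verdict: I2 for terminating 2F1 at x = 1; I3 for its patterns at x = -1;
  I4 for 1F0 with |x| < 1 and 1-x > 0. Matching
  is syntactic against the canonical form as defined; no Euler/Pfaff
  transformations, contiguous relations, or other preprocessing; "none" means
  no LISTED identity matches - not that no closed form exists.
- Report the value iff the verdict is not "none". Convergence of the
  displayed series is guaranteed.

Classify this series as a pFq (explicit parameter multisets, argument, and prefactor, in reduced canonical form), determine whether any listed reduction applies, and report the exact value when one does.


Prefactor 1/2, argument 5/9: 1F0 with upper {-12/11} over lower {-}. Verdict: binomial (I4) fires (the 1F0 binomial series: exponent 12/11, x = 5/9). Sum: (1/2) * (4/9)^(12/11).

Structural cue: t_0 = 1/2 here, and the running product (prefactor 1/2) telescopes to a rising factorial.
Adjacent-term ratio: r(k) = (5/9) * (k-12/11) / [(k+1)] - rational; roots negated = parameters, x = (5/9), C = 1/2.


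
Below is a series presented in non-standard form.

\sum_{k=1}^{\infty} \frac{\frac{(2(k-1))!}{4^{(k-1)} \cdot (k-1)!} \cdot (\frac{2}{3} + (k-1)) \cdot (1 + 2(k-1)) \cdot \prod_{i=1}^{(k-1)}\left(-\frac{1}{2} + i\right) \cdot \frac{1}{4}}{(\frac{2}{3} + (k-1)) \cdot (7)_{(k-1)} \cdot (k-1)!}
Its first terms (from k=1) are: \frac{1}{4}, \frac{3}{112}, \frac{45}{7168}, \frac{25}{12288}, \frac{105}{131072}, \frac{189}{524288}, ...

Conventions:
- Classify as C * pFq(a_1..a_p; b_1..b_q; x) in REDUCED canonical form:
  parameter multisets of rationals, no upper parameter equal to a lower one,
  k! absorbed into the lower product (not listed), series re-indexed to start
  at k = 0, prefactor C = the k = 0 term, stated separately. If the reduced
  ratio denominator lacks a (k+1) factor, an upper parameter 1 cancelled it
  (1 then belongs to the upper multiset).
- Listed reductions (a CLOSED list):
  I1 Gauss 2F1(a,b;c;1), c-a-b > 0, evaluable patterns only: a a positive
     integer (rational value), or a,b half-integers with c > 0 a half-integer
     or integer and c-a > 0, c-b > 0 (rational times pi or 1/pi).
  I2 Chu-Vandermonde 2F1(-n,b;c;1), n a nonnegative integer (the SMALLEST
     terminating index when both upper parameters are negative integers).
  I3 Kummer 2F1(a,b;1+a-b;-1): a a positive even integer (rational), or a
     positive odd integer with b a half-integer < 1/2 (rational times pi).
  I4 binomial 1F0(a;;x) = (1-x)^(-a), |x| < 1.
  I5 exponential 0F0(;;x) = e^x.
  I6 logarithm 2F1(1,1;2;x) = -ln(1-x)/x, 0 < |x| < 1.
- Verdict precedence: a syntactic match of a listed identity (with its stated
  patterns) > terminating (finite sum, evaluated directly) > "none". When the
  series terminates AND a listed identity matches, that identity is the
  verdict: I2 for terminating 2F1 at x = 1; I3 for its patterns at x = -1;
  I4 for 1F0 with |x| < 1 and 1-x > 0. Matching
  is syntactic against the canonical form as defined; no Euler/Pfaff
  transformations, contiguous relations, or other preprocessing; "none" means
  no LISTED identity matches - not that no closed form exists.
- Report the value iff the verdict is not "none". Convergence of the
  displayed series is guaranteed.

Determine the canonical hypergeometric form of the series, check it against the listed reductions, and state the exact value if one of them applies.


Canonical form: C = \frac{1}{4} times 2F1 with upper {\frac{1}{2}, \frac{3}{2}}, lower {7}, x = 1. Verdict: the half-integer Gauss pattern (I1) fires (x = 1; upper {\frac{1}{2}, \frac{3}{2}} half-integers, c = 7 in the evaluable pattern). Value: \frac{65536}{72765} / \pi.

Key observation: t_0 = \frac{1}{4} here, and the (2k)!/(4^k k!) block (C = 1/4, x = 1) is the Pochhammer (1/2)_k.
Ratio: r(k) = 1 * (k+\frac{1}{2}) (k+\frac{3}{2}) / [(k+7) (k+1)] - rational; roots negated = parameters, x = 1, C = \frac{1}{4}.


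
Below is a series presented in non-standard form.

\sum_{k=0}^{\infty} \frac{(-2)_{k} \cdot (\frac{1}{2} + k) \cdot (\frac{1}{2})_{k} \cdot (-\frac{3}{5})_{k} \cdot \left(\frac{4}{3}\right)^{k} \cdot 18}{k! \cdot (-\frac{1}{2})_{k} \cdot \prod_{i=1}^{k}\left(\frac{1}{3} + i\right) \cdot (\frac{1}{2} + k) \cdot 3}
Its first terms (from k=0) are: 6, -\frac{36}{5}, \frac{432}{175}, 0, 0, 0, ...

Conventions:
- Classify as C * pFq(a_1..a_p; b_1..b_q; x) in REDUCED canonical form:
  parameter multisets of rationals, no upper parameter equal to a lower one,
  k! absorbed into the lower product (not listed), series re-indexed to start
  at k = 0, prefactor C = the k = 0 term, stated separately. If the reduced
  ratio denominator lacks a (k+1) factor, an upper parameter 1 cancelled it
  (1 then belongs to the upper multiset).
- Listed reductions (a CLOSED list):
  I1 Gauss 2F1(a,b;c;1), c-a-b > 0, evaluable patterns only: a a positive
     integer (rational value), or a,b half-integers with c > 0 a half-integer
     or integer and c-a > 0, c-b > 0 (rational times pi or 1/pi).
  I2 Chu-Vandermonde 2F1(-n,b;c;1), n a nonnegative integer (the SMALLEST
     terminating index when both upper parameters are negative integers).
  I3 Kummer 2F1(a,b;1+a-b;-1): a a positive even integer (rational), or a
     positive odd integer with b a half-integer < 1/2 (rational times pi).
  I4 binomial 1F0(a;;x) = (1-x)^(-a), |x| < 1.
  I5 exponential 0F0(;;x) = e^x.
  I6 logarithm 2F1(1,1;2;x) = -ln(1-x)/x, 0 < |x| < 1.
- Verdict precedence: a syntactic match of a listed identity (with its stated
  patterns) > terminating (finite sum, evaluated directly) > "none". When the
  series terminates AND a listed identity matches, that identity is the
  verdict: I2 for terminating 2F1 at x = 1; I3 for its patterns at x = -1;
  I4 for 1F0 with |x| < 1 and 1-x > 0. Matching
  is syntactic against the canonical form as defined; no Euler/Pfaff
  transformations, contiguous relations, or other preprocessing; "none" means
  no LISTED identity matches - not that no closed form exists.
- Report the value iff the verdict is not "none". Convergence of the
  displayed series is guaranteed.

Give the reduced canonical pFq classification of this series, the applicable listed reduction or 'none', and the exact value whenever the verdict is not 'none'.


Canonical form: C = 6 times 3F2 with upper {-2, -\frac{3}{5}, \frac{1}{2}}, lower {-\frac{1}{2}, \frac{4}{3}}, x = \frac{4}{3}. Verdict: terminating at k = 2: the factor (-2)_k kills every later term; summing the 3 survivors is exact. Value: \frac{222}{175}.

The tell: with t_0 = 6, the constant factors (prefactor 6) combine into one prefactor.
Step ratio: r(k) = \frac{4}{3} * (k-2) (k-\frac{3}{5}) (k+\frac{1}{2}) / [(k-\frac{1}{2}) (k+\frac{4}{3}) (k+1)] - rational; roots negated = parameters, x = \frac{4}{3}, C = 6.


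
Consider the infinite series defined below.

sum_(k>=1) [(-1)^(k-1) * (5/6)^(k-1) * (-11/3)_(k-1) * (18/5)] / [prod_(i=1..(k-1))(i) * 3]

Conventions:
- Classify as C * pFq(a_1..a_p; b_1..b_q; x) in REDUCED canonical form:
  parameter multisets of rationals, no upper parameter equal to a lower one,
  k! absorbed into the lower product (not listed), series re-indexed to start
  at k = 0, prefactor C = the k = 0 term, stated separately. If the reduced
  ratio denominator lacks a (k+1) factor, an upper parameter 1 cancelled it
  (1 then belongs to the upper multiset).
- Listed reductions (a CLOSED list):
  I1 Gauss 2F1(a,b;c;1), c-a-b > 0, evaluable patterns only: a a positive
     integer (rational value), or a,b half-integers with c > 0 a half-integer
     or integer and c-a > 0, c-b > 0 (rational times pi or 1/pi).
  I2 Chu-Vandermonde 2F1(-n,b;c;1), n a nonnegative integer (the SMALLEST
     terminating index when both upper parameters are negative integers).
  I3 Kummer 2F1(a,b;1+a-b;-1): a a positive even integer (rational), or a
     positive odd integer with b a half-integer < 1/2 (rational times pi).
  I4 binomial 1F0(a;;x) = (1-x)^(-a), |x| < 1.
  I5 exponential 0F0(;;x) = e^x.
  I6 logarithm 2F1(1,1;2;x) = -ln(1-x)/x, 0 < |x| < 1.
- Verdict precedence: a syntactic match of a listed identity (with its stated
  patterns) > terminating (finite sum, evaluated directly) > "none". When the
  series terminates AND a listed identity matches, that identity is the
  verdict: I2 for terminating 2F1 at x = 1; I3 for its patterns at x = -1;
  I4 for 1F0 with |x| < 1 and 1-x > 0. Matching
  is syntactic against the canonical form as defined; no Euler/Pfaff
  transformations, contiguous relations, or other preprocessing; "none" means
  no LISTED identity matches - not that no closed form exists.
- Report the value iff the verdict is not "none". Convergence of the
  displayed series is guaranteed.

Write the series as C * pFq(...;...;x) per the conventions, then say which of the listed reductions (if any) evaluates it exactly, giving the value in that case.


At argument -5/6: a 1F0 with upper {-11/3}, lower {-}, scaled by C = 6/5. Verdict: the binomial series (I4) matches (the 1F0 binomial series: exponent 11/3, x = -5/6). Exact value: (6/5) * (11/6)^(11/3).

Structural cue: from the first term 6/5: the constant factors (C = 6/5, x = -5/6) combine into one prefactor.
Step ratio: r(k) = (-5/6) * (k-11/3) / [(k+1)] - rational in k. x = (-5/6); t_0 = 6/5; negate the roots.


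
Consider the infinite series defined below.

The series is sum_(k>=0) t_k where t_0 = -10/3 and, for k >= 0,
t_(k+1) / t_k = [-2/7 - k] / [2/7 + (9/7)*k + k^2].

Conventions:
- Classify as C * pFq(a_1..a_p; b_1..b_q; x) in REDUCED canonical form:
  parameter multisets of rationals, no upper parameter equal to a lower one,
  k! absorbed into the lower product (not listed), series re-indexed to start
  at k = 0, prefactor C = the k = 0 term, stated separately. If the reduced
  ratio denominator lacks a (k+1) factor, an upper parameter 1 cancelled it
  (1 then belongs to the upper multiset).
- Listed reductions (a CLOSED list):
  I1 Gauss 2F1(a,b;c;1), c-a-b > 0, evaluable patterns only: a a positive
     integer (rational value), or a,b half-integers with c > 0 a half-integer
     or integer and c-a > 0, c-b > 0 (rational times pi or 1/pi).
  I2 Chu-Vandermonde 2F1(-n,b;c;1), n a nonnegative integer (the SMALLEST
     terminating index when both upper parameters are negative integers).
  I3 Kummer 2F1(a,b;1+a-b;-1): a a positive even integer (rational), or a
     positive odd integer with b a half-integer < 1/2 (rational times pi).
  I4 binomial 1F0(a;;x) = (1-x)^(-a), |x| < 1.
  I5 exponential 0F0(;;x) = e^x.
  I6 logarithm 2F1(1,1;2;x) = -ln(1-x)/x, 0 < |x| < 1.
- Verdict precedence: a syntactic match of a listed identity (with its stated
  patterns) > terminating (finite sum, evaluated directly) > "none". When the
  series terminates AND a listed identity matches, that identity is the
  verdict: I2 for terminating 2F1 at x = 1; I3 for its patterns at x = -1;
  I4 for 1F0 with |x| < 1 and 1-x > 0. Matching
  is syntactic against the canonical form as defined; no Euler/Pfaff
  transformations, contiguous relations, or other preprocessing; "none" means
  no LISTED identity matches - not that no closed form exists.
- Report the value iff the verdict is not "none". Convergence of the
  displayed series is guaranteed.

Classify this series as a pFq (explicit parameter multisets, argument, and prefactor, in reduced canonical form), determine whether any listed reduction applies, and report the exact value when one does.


Classification (C = -10/3): 0F0 with upper {-}, lower {-}, argument x = -1. Verdict at x = -1: the I5 exponential reduction matches (the 0F0 exponential series at x = -1). Its exact value is (-10/3) * e^(-1).

Key step: t_0 = -10/3 here, and the parameter 2/7 appears in both the upper and lower lists and cancels.
Step ratio: r(k) = (-1) * 1 / [(k+1)] - rational in k. x = (-1); t_0 = -10/3; negate the roots.


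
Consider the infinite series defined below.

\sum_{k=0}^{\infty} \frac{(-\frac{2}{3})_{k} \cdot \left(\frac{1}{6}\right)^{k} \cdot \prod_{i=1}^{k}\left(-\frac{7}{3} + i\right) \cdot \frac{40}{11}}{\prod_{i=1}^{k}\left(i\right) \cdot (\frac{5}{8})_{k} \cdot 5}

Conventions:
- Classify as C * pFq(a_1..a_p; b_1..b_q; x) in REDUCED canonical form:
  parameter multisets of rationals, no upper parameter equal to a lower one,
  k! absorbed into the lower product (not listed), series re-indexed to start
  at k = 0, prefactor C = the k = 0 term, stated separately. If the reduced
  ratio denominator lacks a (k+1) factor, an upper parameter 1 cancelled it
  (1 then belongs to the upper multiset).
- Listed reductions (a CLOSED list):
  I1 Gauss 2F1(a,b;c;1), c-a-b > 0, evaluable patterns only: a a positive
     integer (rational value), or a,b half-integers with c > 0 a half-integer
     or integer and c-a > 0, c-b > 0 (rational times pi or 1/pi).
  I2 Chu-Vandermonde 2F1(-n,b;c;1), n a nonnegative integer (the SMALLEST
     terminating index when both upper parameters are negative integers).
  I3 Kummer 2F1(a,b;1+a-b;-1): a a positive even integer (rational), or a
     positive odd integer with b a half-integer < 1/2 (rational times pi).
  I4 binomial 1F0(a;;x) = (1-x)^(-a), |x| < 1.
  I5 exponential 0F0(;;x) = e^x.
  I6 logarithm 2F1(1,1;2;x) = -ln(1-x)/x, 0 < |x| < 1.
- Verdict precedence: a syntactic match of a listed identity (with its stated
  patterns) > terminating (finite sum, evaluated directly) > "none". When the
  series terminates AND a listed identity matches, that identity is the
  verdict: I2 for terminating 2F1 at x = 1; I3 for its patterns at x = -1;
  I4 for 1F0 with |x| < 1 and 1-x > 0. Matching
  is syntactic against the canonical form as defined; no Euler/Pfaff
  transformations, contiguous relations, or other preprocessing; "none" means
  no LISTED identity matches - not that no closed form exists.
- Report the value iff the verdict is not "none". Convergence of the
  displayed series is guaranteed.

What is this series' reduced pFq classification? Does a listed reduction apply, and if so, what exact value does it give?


With C = \frac{8}{11}: the canonical form is 2F1(-\frac{4}{3}, -\frac{2}{3}; \frac{5}{8}; \frac{1}{6}). Verdict: none - this 2F1 at x = \frac{1}{6} matches no listed pattern, and upper {-\frac{4}{3}, -\frac{2}{3}} holds no stopper.

First insight: from the first term \frac{8}{11}: the running product (prefactor 8/11) telescopes to a rising factorial.
Adjacent-term ratio: r(k) = \frac{1}{6} * (k-\frac{4}{3}) (k-\frac{2}{3}) / [(k+\frac{5}{8}) (k+1)] - poly over poly, x = \frac{1}{6} from leading terms; C = \frac{8}{11} at k = 0.


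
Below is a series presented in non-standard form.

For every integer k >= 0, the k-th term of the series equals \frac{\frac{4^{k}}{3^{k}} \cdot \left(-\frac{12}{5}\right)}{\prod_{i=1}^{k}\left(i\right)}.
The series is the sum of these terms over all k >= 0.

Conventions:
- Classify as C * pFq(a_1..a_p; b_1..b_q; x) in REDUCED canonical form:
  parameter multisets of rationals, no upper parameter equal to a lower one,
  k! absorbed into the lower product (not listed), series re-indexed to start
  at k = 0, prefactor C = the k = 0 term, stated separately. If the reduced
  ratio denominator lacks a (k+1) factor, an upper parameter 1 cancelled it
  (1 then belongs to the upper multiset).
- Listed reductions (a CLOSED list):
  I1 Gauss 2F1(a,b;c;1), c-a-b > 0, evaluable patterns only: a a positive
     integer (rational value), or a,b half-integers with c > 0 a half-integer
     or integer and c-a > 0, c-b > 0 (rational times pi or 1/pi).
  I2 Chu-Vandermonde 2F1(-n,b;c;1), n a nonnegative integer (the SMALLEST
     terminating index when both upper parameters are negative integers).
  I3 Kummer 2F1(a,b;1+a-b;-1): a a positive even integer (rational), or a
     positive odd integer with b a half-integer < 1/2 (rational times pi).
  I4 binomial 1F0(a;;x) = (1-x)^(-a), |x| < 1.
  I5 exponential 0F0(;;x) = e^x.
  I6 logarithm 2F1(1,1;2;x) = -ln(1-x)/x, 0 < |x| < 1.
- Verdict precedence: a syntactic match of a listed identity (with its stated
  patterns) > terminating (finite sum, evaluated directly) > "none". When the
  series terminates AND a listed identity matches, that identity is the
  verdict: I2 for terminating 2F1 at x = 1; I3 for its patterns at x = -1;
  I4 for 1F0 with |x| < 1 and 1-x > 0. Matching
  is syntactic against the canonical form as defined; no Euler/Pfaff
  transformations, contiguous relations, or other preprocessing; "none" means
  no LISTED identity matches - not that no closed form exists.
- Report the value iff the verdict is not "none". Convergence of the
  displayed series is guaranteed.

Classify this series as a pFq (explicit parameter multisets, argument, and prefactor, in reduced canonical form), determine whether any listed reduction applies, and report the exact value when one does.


Canonical form: C = -\frac{12}{5} times 0F0 with upper {-}, lower {-}, x = \frac{4}{3}. Verdict: the exponential series (I5) matches (the 0F0 exponential series at x = \frac{4}{3}). Hence: \left(-\frac{12}{5}\right) \cdot e^{\frac{4}{3}}.

Structural cue: from the first term -\frac{12}{5}: the two geometric factors (C = -12/5) combine into one argument.
Term ratio: r(k) = \frac{4}{3} * 1 / [(k+1)] - rational in k. x = \frac{4}{3}; t_0 = -\frac{12}{5}; negate the roots.


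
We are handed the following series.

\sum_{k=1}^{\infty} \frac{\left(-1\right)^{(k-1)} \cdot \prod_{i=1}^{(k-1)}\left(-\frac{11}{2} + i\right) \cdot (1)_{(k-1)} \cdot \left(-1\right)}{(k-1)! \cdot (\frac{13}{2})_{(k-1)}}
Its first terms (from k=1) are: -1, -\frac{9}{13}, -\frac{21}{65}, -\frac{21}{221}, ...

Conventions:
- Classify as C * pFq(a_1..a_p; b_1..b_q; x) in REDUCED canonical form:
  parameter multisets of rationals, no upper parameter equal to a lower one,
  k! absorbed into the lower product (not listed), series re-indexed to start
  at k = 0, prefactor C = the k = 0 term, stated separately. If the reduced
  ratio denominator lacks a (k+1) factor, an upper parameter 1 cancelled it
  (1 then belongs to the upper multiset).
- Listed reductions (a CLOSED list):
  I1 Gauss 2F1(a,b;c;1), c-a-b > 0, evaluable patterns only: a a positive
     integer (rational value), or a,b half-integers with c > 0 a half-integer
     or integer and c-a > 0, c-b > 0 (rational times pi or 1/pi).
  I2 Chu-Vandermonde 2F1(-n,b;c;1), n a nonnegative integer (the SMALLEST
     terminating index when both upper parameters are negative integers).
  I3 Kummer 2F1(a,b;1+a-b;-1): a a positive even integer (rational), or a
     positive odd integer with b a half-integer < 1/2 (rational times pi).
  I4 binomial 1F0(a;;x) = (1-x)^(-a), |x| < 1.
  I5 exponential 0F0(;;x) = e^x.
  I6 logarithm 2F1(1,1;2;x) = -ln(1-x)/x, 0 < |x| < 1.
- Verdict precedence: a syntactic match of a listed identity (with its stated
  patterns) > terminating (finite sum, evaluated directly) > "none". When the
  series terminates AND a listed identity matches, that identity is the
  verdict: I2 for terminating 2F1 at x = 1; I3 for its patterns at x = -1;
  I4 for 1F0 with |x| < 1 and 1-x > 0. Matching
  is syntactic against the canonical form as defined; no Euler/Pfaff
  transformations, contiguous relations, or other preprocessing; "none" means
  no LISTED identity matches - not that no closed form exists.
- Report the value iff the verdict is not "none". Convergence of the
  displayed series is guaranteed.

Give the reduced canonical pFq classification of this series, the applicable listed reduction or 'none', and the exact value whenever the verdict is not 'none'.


First insight: t_0 = -1 here, and the running product (C = -1) telescopes to a rising factorial.
Term ratio: r(k) = -1 * (k-\frac{9}{2}) (k+1) / [(k+\frac{13}{2}) (k+1)] ; factor over Q: parameters, x = -1, and C = -1.

This is -1 * 2F1(-\frac{9}{2}, 1; \frac{13}{2}; -1) in reduced canonical form. Verdict: the Kummer evaluation I3 matches (x = -1; c = \frac{13}{2} equals 1+a-b for upper {-\frac{9}{2}, 1}: listed pattern). Hence: \left(-\frac{693}{1024}\right) \cdot \pi.
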